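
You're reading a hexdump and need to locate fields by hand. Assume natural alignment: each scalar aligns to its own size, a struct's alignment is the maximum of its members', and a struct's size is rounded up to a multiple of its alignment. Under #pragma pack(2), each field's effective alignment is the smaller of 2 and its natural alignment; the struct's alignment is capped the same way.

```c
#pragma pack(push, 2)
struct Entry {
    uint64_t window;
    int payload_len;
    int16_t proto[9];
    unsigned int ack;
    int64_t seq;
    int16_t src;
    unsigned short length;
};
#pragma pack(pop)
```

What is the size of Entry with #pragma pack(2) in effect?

0..8  window  (8B, 2-aligned)
8..12  payload_len  (4B, 2-aligned)
12..30  proto  (18B, 2-aligned)
30..34  ack  (4B, 2-aligned)
34..42  seq  (8B, 2-aligned)
42..44  src  (2B, 2-aligned)
44..46  length  (2B, 2-aligned)
sizeof = 46, alignof = 2

46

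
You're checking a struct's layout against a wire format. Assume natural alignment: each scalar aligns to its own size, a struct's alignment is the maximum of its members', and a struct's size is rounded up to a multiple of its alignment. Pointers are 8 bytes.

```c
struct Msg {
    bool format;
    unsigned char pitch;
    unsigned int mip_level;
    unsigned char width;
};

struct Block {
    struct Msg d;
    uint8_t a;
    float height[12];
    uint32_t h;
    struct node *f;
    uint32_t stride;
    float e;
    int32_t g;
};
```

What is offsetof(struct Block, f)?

72

Msg: 0..1  format  (1B, 1-aligned); 1..2  pitch  (1B, 1-aligned); 2..4  -- padding (2B); 4..8  mip_level  (4B, 4-aligned); 8..9  width  (1B, 1-aligned); 9..12  -- tail padding (3B); sizeof = 12, alignof = 4
0..12  d  (12B, 4-aligned)
12..13  a  (1B, 1-aligned)
13..16  -- padding (3B)
16..64  height  (48B, 4-aligned)
64..68  h  (4B, 4-aligned)
68..72  -- padding (4B)
72..80  f  (8B, 8-aligned)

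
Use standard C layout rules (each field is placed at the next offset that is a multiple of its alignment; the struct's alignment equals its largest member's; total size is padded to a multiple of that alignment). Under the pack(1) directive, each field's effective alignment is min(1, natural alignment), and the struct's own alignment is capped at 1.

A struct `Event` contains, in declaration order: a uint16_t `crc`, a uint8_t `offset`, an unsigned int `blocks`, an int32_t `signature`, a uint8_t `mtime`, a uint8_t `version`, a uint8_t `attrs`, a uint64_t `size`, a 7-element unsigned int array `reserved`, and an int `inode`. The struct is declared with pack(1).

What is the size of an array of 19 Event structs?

1026

0..2  crc  (2B, 1-aligned)
2..3  offset  (1B, 1-aligned)
3..7  blocks  (4B, 1-aligned)
7..11  signature  (4B, 1-aligned)
11..12  mtime  (1B, 1-aligned)
12..13  version  (1B, 1-aligned)
13..14  attrs  (1B, 1-aligned)
14..22  size  (8B, 1-aligned)
22..50  reserved  (28B, 1-aligned)
50..54  inode  (4B, 1-aligned)
sizeof = 54, alignof = 1
array of 19: 19 × 54 = 1026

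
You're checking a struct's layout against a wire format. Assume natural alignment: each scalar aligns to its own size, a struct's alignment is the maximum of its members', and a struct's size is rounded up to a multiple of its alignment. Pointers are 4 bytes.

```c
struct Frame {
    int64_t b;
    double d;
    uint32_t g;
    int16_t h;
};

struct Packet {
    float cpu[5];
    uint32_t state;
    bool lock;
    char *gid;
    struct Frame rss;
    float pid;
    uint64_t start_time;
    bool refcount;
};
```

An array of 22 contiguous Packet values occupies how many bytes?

Frame: 0..8  b  (8B, 8-aligned); 8..16  d  (8B, 8-aligned); 16..20  g  (4B, 4-aligned); 20..22  h  (2B, 2-aligned); 22..24  -- tail padding (2B); sizeof = 24, alignof = 8
0..20  cpu  (20B, 4-aligned)
20..24  state  (4B, 4-aligned)
24..25  lock  (1B, 1-aligned)
25..28  -- padding (3B)
28..32  gid  (4B, 4-aligned)
32..56  rss  (24B, 8-aligned)
56..60  pid  (4B, 4-aligned)
60..64  -- padding (4B)
64..72  start_time  (8B, 8-aligned)
72..73  refcount  (1B, 1-aligned)
73..80  -- tail padding (7B)
sizeof = 80, alignof = 8
array of 22: 22 × 80 = 1760

1760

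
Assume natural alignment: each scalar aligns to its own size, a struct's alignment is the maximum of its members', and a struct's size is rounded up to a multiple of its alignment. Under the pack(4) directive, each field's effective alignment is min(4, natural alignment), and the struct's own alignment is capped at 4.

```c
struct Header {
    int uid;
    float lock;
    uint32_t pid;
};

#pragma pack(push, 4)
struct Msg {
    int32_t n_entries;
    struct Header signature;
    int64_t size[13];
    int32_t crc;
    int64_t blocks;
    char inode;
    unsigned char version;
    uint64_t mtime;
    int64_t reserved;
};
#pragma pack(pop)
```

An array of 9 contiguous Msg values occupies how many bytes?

Header: uid at 0 (size 4, align 4) → ends 4; lock at 4 (size 4, align 4) → ends 8; pid at 8 (size 4, align 4) → ends 12; total 12 bytes, alignment 4
n_entries at 0 (size 4, align 4) → ends 4
signature at 4 (size 12, align 4) → ends 16
size at 16 (size 104, align 4) → ends 120
crc at 120 (size 4, align 4) → ends 124
blocks at 124 (size 8, align 4) → ends 132
inode at 132 (size 1, align 1) → ends 133
version at 133 (size 1, align 1) → ends 134
pad 2 to align 4 for mtime
mtime at 136 (size 8, align 4) → ends 144
reserved at 144 (size 8, align 4) → ends 152
total 152 bytes, alignment 4
array of 9: 9 × 152 = 1368

1368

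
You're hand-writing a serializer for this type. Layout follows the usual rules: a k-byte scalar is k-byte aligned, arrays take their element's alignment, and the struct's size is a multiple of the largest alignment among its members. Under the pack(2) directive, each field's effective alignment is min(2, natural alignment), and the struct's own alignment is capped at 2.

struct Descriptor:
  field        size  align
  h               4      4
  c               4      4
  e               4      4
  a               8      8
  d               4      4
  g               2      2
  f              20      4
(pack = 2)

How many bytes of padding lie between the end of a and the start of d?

0

h at 0 (size 4, align 2) → ends 4
c at 4 (size 4, align 2) → ends 8
e at 8 (size 4, align 2) → ends 12
a at 12 (size 8, align 2) → ends 20
d at 20 (size 4, align 2) → ends 24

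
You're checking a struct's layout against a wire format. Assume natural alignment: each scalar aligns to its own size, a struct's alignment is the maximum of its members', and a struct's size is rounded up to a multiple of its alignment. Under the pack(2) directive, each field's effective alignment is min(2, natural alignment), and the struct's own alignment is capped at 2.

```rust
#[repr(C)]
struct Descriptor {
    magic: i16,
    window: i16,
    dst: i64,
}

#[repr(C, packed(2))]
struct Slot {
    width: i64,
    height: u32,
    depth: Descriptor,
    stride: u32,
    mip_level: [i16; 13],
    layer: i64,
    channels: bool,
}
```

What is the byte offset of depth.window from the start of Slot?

Descriptor: 0..2  magic  (2B, 2-aligned); 2..4  window  (2B, 2-aligned); 4..8  -- padding (4B); 8..16  dst  (8B, 8-aligned); sizeof = 16, alignof = 8
0..8  width  (8B, 2-aligned)
8..12  height  (4B, 2-aligned)
12..28  depth  (16B, 2-aligned)
within Descriptor: window at 2
12 + 2 = 14

14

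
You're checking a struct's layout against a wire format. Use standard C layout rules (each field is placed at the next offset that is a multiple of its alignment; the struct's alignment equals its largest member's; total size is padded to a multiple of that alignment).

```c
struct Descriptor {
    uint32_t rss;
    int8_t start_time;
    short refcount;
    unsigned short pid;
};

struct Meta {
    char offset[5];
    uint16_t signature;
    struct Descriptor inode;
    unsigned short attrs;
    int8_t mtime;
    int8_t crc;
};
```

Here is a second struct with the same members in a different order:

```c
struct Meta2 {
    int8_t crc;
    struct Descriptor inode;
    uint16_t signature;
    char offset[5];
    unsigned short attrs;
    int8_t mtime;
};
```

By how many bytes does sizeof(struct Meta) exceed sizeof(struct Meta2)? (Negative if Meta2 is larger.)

Descriptor: rss at 0 (size 4, align 4) → ends 4; start_time at 4 (size 1, align 1) → ends 5; pad 1 to align 2 for refcount; refcount at 6 (size 2, align 2) → ends 8; pid at 8 (size 2, align 2) → ends 10; tail pad 2 to reach multiple of 4; total 12 bytes, alignment 4
offset at 0 (size 5, align 1) → ends 5
pad 1 to align 2 for signature
signature at 6 (size 2, align 2) → ends 8
inode at 8 (size 12, align 4) → ends 20
attrs at 20 (size 2, align 2) → ends 22
mtime at 22 (size 1, align 1) → ends 23
crc at 23 (size 1, align 1) → ends 24
total 24 bytes, alignment 4
— Meta2 —
crc at 0 (size 1, align 1) → ends 1
pad 3 to align 4 for inode
inode at 4 (size 12, align 4) → ends 16
signature at 16 (size 2, align 2) → ends 18
offset at 18 (size 5, align 1) → ends 23
pad 1 to align 2 for attrs
attrs at 24 (size 2, align 2) → ends 26
mtime at 26 (size 1, align 1) → ends 27
tail pad 1 to reach multiple of 4
total 28 bytes, alignment 4
24 − 28 = -4

-4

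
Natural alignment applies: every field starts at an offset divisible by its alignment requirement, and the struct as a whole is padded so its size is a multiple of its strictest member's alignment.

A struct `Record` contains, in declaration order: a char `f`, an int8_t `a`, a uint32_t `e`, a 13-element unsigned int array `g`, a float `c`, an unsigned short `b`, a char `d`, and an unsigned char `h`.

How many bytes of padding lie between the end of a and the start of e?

@0: f [1B, align 1] → 1
@1: a [1B, align 1] → 2
+2 pad (align 4)
@4: e [4B, align 4] → 8

2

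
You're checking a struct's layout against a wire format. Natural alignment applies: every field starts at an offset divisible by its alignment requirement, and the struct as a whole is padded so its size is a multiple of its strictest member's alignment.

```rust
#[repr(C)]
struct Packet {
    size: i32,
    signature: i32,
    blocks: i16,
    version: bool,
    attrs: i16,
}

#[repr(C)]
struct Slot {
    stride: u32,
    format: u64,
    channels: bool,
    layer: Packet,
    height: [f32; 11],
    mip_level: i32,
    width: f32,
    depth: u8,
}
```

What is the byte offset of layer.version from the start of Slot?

30

Packet: size at 0 (size 4, align 4) → ends 4; signature at 4 (size 4, align 4) → ends 8; blocks at 8 (size 2, align 2) → ends 10; version at 10 (size 1, align 1) → ends 11; pad 1 to align 2 for attrs; attrs at 12 (size 2, align 2) → ends 14; tail pad 2 to reach multiple of 4; total 16 bytes, alignment 4
stride at 0 (size 4, align 4) → ends 4
pad 4 to align 8 for format
format at 8 (size 8, align 8) → ends 16
channels at 16 (size 1, align 1) → ends 17
pad 3 to align 4 for layer
layer at 20 (size 16, align 4) → ends 36
within Packet: version at 10
20 + 10 = 30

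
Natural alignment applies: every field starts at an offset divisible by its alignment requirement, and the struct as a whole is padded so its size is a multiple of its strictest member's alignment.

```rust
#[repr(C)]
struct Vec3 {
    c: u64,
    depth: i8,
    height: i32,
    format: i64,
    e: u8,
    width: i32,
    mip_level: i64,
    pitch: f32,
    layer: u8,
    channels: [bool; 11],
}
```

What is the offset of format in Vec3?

0..8  c  (8B, 8-aligned)
8..9  depth  (1B, 1-aligned)
9..12  -- padding (3B)
12..16  height  (4B, 4-aligned)
16..24  format  (8B, 8-aligned)

16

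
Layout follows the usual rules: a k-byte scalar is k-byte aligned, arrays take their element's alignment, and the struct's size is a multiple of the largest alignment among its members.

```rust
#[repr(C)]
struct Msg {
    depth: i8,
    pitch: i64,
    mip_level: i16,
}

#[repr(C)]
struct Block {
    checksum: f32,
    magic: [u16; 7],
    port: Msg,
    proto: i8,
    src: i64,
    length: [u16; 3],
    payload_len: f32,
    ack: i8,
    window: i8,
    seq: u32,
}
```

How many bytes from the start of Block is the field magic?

Msg: depth at 0 (size 1, align 1) → ends 1; pad 7 to align 8 for pitch; pitch at 8 (size 8, align 8) → ends 16; mip_level at 16 (size 2, align 2) → ends 18; tail pad 6 to reach multiple of 8; total 24 bytes, alignment 8
checksum at 0 (size 4, align 4) → ends 4
magic at 4 (size 14, align 2) → ends 18

4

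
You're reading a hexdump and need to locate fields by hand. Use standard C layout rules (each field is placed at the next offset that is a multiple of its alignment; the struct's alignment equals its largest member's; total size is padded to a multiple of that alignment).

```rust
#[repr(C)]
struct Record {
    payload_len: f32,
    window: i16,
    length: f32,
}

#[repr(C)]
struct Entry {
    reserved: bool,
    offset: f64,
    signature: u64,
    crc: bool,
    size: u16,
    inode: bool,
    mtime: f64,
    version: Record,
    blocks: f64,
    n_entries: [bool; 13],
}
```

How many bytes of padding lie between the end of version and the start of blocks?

Record: payload_len at 0 (size 4, align 4) → ends 4; window at 4 (size 2, align 2) → ends 6; pad 2 to align 4 for length; length at 8 (size 4, align 4) → ends 12; total 12 bytes, alignment 4
reserved at 0 (size 1, align 1) → ends 1
pad 7 to align 8 for offset
offset at 8 (size 8, align 8) → ends 16
signature at 16 (size 8, align 8) → ends 24
crc at 24 (size 1, align 1) → ends 25
pad 1 to align 2 for size
size at 26 (size 2, align 2) → ends 28
inode at 28 (size 1, align 1) → ends 29
pad 3 to align 8 for mtime
mtime at 32 (size 8, align 8) → ends 40
version at 40 (size 12, align 4) → ends 52
pad 4 to align 8 for blocks
blocks at 56 (size 8, align 8) → ends 64

4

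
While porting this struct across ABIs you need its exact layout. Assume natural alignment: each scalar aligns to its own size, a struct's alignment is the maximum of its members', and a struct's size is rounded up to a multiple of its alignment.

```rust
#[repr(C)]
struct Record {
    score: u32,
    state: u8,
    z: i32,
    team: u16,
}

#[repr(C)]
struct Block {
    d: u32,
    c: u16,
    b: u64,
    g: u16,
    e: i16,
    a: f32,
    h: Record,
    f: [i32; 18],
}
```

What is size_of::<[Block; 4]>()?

448

Record: @0: score [4B, align 4] → 4; @4: state [1B, align 1] → 5; +3 pad (align 4); @8: z [4B, align 4] → 12; @12: team [2B, align 2] → 14; +2 tail pad (align 4); size 16, align 4
@0: d [4B, align 4] → 4
@4: c [2B, align 2] → 6
+2 pad (align 8)
@8: b [8B, align 8] → 16
@16: g [2B, align 2] → 18
@18: e [2B, align 2] → 20
@20: a [4B, align 4] → 24
@24: h [16B, align 4] → 40
@40: f [72B, align 4] → 112
size 112, align 8
array of 4: 4 × 112 = 448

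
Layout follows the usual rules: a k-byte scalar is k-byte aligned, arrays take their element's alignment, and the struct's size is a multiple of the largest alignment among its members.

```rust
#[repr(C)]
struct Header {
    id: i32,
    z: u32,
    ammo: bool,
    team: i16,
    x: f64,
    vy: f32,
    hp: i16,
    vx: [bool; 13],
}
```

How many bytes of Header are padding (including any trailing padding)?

10

id at 0 (size 4, align 4) → ends 4
z at 4 (size 4, align 4) → ends 8
ammo at 8 (size 1, align 1) → ends 9
pad 1 to align 2 for team
team at 10 (size 2, align 2) → ends 12
pad 4 to align 8 for x
x at 16 (size 8, align 8) → ends 24
vy at 24 (size 4, align 4) → ends 28
hp at 28 (size 2, align 2) → ends 30
vx at 30 (size 13, align 1) → ends 43
tail pad 5 to reach multiple of 8
total 48 bytes, alignment 8
data bytes 38, size 48 → padding 10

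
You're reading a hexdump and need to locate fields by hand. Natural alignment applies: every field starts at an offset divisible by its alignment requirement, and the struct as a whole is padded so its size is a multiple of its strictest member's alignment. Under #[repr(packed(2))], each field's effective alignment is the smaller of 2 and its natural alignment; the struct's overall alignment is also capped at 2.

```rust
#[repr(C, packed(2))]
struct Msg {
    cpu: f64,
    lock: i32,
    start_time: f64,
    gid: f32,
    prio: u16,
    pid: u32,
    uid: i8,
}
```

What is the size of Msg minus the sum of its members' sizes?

1

@0: cpu [8B, align 2] → 8
@8: lock [4B, align 2] → 12
@12: start_time [8B, align 2] → 20
@20: gid [4B, align 2] → 24
@24: prio [2B, align 2] → 26
@26: pid [4B, align 2] → 30
@30: uid [1B, align 1] → 31
+1 tail pad (align 2)
size 32, align 2
data bytes 31, size 32 → padding 1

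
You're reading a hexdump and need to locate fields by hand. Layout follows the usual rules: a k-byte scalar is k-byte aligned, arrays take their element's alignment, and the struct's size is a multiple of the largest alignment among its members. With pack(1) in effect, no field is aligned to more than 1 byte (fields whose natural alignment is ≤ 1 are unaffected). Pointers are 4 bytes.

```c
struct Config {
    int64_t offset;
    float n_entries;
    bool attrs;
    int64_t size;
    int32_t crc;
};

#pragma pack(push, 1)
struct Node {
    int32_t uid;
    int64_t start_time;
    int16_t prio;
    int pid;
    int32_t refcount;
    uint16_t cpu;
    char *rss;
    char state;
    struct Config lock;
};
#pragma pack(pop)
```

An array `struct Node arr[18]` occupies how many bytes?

Config: @0: offset [8B, align 8] → 8; @8: n_entries [4B, align 4] → 12; @12: attrs [1B, align 1] → 13; +3 pad (align 8); @16: size [8B, align 8] → 24; @24: crc [4B, align 4] → 28; +4 tail pad (align 8); size 32, align 8
@0: uid [4B, align 1] → 4
@4: start_time [8B, align 1] → 12
@12: prio [2B, align 1] → 14
@14: pid [4B, align 1] → 18
@18: refcount [4B, align 1] → 22
@22: cpu [2B, align 1] → 24
@24: rss [4B, align 1] → 28
@28: state [1B, align 1] → 29
@29: lock [32B, align 1] → 61
size 61, align 1
array of 18: 18 × 61 = 1098

1098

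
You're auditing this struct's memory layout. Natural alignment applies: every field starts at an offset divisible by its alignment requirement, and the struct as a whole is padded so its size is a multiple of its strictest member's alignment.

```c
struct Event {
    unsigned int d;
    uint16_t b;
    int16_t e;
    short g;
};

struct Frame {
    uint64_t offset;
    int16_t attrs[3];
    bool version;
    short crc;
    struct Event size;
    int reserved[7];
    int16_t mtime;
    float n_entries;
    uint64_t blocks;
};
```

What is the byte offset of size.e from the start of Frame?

26

Event: @0: d [4B, align 4] → 4; @4: b [2B, align 2] → 6; @6: e [2B, align 2] → 8; @8: g [2B, align 2] → 10; +2 tail pad (align 4); size 12, align 4
@0: offset [8B, align 8] → 8
@8: attrs [6B, align 2] → 14
@14: version [1B, align 1] → 15
+1 pad (align 2)
@16: crc [2B, align 2] → 18
+2 pad (align 4)
@20: size [12B, align 4] → 32
within Event: e at 6
20 + 6 = 26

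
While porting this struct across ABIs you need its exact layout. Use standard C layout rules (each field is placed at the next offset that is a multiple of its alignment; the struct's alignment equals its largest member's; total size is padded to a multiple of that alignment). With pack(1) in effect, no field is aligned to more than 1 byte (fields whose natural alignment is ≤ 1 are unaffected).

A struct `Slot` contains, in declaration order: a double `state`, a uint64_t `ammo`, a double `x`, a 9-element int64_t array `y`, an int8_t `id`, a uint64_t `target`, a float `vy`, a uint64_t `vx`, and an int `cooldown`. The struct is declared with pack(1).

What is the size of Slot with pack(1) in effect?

@0: state [8B, align 1] → 8
@8: ammo [8B, align 1] → 16
@16: x [8B, align 1] → 24
@24: y [72B, align 1] → 96
@96: id [1B, align 1] → 97
@97: target [8B, align 1] → 105
@105: vy [4B, align 1] → 109
@109: vx [8B, align 1] → 117
@117: cooldown [4B, align 1] → 121
size 121, align 1

121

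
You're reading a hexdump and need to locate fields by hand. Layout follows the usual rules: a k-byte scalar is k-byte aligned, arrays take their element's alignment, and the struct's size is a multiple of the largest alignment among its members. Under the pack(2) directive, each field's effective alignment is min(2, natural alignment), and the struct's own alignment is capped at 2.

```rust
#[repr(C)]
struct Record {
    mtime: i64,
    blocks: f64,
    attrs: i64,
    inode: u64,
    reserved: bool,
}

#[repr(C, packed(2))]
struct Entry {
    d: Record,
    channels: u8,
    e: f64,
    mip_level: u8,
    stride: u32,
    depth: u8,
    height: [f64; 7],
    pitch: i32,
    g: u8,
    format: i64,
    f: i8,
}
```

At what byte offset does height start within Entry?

58

Record: mtime at 0 (size 8, align 8) → ends 8; blocks at 8 (size 8, align 8) → ends 16; attrs at 16 (size 8, align 8) → ends 24; inode at 24 (size 8, align 8) → ends 32; reserved at 32 (size 1, align 1) → ends 33; tail pad 7 to reach multiple of 8; total 40 bytes, alignment 8
d at 0 (size 40, align 2) → ends 40
channels at 40 (size 1, align 1) → ends 41
pad 1 to align 2 for e
e at 42 (size 8, align 2) → ends 50
mip_level at 50 (size 1, align 1) → ends 51
pad 1 to align 2 for stride
stride at 52 (size 4, align 2) → ends 56
depth at 56 (size 1, align 1) → ends 57
pad 1 to align 2 for height
height at 58 (size 56, align 2) → ends 114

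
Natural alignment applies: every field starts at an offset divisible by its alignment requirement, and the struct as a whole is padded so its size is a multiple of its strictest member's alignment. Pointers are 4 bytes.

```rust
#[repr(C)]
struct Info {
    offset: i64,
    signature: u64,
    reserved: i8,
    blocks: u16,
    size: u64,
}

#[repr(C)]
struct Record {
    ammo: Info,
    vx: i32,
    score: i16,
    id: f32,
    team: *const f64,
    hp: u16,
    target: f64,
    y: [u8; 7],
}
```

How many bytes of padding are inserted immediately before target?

6

Info: @0: offset [8B, align 8] → 8; @8: signature [8B, align 8] → 16; @16: reserved [1B, align 1] → 17; +1 pad (align 2); @18: blocks [2B, align 2] → 20; +4 pad (align 8); @24: size [8B, align 8] → 32; size 32, align 8
@0: ammo [32B, align 8] → 32
@32: vx [4B, align 4] → 36
@36: score [2B, align 2] → 38
+2 pad (align 4)
@40: id [4B, align 4] → 44
@44: team [4B, align 4] → 48
@48: hp [2B, align 2] → 50
+6 pad (align 8)
@56: target [8B, align 8] → 64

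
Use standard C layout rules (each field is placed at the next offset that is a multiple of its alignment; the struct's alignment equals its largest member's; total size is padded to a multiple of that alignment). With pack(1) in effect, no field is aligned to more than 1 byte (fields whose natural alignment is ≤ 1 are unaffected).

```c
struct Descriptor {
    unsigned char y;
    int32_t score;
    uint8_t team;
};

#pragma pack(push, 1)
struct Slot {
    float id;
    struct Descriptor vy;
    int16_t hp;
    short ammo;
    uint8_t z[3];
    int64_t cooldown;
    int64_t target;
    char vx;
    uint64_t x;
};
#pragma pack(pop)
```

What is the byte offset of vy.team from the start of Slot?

Descriptor: y at 0 (size 1, align 1) → ends 1; pad 3 to align 4 for score; score at 4 (size 4, align 4) → ends 8; team at 8 (size 1, align 1) → ends 9; tail pad 3 to reach multiple of 4; total 12 bytes, alignment 4
id at 0 (size 4, align 1) → ends 4
vy at 4 (size 12, align 1) → ends 16
within Descriptor: team at 8
4 + 8 = 12

12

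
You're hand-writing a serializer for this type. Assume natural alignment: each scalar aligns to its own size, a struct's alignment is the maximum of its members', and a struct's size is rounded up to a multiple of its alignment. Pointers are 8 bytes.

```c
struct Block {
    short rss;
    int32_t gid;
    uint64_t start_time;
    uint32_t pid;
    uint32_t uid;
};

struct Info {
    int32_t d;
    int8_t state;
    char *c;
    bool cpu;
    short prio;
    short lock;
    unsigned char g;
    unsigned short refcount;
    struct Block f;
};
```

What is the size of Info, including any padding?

56

Block: 0..2  rss  (2B, 2-aligned); 2..4  -- padding (2B); 4..8  gid  (4B, 4-aligned); 8..16  start_time  (8B, 8-aligned); 16..20  pid  (4B, 4-aligned); 20..24  uid  (4B, 4-aligned); sizeof = 24, alignof = 8
0..4  d  (4B, 4-aligned)
4..5  state  (1B, 1-aligned)
5..8  -- padding (3B)
8..16  c  (8B, 8-aligned)
16..17  cpu  (1B, 1-aligned)
17..18  -- padding (1B)
18..20  prio  (2B, 2-aligned)
20..22  lock  (2B, 2-aligned)
22..23  g  (1B, 1-aligned)
23..24  -- padding (1B)
24..26  refcount  (2B, 2-aligned)
26..32  -- padding (6B)
32..56  f  (24B, 8-aligned)
sizeof = 56, alignof = 8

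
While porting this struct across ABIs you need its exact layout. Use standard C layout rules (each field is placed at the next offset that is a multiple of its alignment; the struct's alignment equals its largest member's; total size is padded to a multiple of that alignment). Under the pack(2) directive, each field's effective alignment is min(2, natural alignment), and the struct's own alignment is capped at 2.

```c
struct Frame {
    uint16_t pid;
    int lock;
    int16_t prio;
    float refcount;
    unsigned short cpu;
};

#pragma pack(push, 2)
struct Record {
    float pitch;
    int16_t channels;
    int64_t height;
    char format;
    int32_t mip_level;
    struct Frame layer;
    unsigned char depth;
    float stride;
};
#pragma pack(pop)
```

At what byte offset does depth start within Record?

40

Frame: pid at 0 (size 2, align 2) → ends 2; pad 2 to align 4 for lock; lock at 4 (size 4, align 4) → ends 8; prio at 8 (size 2, align 2) → ends 10; pad 2 to align 4 for refcount; refcount at 12 (size 4, align 4) → ends 16; cpu at 16 (size 2, align 2) → ends 18; tail pad 2 to reach multiple of 4; total 20 bytes, alignment 4
pitch at 0 (size 4, align 2) → ends 4
channels at 4 (size 2, align 2) → ends 6
height at 6 (size 8, align 2) → ends 14
format at 14 (size 1, align 1) → ends 15
pad 1 to align 2 for mip_level
mip_level at 16 (size 4, align 2) → ends 20
layer at 20 (size 20, align 2) → ends 40
depth at 40 (size 1, align 1) → ends 41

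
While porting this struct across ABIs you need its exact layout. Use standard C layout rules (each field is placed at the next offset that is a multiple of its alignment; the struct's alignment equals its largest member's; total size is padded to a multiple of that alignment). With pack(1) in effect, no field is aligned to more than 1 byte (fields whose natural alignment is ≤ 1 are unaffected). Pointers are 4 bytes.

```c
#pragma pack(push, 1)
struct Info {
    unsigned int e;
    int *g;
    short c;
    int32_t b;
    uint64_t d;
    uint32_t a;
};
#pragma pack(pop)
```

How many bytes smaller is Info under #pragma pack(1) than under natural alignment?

6

natural layout:
  0..4  e  (4B, 4-aligned)
  4..8  g  (4B, 4-aligned)
  8..10  c  (2B, 2-aligned)
  10..12  -- padding (2B)
  12..16  b  (4B, 4-aligned)
  16..24  d  (8B, 8-aligned)
  24..28  a  (4B, 4-aligned)
  28..32  -- tail padding (4B)
  sizeof = 32, alignof = 8
packed(1) layout:
  0..4  e  (4B, 1-aligned)
  4..8  g  (4B, 1-aligned)
  8..10  c  (2B, 1-aligned)
  10..14  b  (4B, 1-aligned)
  14..22  d  (8B, 1-aligned)
  22..26  a  (4B, 1-aligned)
  sizeof = 26, alignof = 1
32 − 26 = 6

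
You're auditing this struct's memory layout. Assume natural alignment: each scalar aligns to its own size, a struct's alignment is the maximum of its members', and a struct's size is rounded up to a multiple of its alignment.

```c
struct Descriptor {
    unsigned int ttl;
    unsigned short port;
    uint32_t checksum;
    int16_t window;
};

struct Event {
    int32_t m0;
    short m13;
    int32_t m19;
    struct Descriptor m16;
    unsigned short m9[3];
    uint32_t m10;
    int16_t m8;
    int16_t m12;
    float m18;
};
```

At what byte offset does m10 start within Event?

36

Descriptor: ttl at 0 (size 4, align 4) → ends 4; port at 4 (size 2, align 2) → ends 6; pad 2 to align 4 for checksum; checksum at 8 (size 4, align 4) → ends 12; window at 12 (size 2, align 2) → ends 14; tail pad 2 to reach multiple of 4; total 16 bytes, alignment 4
m0 at 0 (size 4, align 4) → ends 4
m13 at 4 (size 2, align 2) → ends 6
pad 2 to align 4 for m19
m19 at 8 (size 4, align 4) → ends 12
m16 at 12 (size 16, align 4) → ends 28
m9 at 28 (size 6, align 2) → ends 34
pad 2 to align 4 for m10
m10 at 36 (size 4, align 4) → ends 40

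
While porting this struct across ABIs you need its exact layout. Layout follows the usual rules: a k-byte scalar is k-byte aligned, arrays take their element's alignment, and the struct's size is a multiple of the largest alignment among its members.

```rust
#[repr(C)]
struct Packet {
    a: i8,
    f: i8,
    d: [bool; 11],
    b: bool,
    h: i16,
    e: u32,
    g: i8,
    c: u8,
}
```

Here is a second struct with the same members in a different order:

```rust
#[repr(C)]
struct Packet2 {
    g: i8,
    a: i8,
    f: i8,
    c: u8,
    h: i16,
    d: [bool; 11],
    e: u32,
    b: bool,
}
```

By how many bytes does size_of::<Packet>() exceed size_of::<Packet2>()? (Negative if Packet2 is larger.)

@0: a [1B, align 1] → 1
@1: f [1B, align 1] → 2
@2: d [11B, align 1] → 13
@13: b [1B, align 1] → 14
@14: h [2B, align 2] → 16
@16: e [4B, align 4] → 20
@20: g [1B, align 1] → 21
@21: c [1B, align 1] → 22
+2 tail pad (align 4)
size 24, align 4
— Packet2 —
@0: g [1B, align 1] → 1
@1: a [1B, align 1] → 2
@2: f [1B, align 1] → 3
@3: c [1B, align 1] → 4
@4: h [2B, align 2] → 6
@6: d [11B, align 1] → 17
+3 pad (align 4)
@20: e [4B, align 4] → 24
@24: b [1B, align 1] → 25
+3 tail pad (align 4)
size 28, align 4
24 − 28 = -4

-4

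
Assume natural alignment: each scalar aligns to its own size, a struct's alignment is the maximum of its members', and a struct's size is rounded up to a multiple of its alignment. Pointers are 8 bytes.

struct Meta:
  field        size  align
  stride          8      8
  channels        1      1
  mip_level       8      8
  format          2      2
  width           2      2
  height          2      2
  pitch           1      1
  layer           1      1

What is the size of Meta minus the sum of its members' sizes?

0..8  stride  (8B, 8-aligned)
8..9  channels  (1B, 1-aligned)
9..16  -- padding (7B)
16..24  mip_level  (8B, 8-aligned)
24..26  format  (2B, 2-aligned)
26..28  width  (2B, 2-aligned)
28..30  height  (2B, 2-aligned)
30..31  pitch  (1B, 1-aligned)
31..32  layer  (1B, 1-aligned)
sizeof = 32, alignof = 8
data bytes 25, size 32 → padding 7

7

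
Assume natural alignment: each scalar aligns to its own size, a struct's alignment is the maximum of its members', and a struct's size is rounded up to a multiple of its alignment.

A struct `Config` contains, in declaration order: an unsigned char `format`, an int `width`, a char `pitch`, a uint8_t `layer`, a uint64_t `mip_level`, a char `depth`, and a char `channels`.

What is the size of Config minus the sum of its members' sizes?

15

0..1  format  (1B, 1-aligned)
1..4  -- padding (3B)
4..8  width  (4B, 4-aligned)
8..9  pitch  (1B, 1-aligned)
9..10  layer  (1B, 1-aligned)
10..16  -- padding (6B)
16..24  mip_level  (8B, 8-aligned)
24..25  depth  (1B, 1-aligned)
25..26  channels  (1B, 1-aligned)
26..32  -- tail padding (6B)
sizeof = 32, alignof = 8
data bytes 17, size 32 → padding 15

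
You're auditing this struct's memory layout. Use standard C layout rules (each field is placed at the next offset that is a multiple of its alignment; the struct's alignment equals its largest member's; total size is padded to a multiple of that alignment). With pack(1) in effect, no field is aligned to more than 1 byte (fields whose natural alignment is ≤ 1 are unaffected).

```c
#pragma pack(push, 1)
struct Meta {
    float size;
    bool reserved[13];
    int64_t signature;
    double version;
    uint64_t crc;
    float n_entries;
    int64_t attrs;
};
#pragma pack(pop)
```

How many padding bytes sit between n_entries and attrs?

size at 0 (size 4, align 1) → ends 4
reserved at 4 (size 13, align 1) → ends 17
signature at 17 (size 8, align 1) → ends 25
version at 25 (size 8, align 1) → ends 33
crc at 33 (size 8, align 1) → ends 41
n_entries at 41 (size 4, align 1) → ends 45
attrs at 45 (size 8, align 1) → ends 53

0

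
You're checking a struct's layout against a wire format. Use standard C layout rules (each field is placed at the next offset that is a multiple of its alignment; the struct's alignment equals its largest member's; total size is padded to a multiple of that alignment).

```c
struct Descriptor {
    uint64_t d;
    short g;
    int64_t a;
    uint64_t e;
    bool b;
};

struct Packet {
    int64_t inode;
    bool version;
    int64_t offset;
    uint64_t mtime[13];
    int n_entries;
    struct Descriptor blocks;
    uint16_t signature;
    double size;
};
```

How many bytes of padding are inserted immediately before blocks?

4

Descriptor: @0: d [8B, align 8] → 8; @8: g [2B, align 2] → 10; +6 pad (align 8); @16: a [8B, align 8] → 24; @24: e [8B, align 8] → 32; @32: b [1B, align 1] → 33; +7 tail pad (align 8); size 40, align 8
@0: inode [8B, align 8] → 8
@8: version [1B, align 1] → 9
+7 pad (align 8)
@16: offset [8B, align 8] → 24
@24: mtime [104B, align 8] → 128
@128: n_entries [4B, align 4] → 132
+4 pad (align 8)
@136: blocks [40B, align 8] → 176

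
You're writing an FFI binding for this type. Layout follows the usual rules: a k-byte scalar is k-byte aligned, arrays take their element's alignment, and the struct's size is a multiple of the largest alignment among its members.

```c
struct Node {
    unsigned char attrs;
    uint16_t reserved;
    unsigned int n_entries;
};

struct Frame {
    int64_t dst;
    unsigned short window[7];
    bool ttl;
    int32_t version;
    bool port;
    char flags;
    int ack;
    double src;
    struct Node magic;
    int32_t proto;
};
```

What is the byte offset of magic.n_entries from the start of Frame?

52

Node: attrs at 0 (size 1, align 1) → ends 1; pad 1 to align 2 for reserved; reserved at 2 (size 2, align 2) → ends 4; n_entries at 4 (size 4, align 4) → ends 8; total 8 bytes, alignment 4
dst at 0 (size 8, align 8) → ends 8
window at 8 (size 14, align 2) → ends 22
ttl at 22 (size 1, align 1) → ends 23
pad 1 to align 4 for version
version at 24 (size 4, align 4) → ends 28
port at 28 (size 1, align 1) → ends 29
flags at 29 (size 1, align 1) → ends 30
pad 2 to align 4 for ack
ack at 32 (size 4, align 4) → ends 36
pad 4 to align 8 for src
src at 40 (size 8, align 8) → ends 48
magic at 48 (size 8, align 4) → ends 56
within Node: n_entries at 4
48 + 4 = 52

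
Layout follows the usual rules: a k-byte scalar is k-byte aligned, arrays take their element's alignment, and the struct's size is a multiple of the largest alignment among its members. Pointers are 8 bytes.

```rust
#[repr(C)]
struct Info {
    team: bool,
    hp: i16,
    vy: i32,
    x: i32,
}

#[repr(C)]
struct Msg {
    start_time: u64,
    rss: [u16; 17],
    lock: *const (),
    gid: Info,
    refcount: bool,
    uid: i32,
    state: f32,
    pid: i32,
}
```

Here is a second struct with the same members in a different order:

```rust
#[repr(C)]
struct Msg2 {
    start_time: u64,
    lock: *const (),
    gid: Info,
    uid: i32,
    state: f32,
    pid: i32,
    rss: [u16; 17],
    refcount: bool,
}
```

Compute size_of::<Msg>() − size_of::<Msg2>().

8

Info: team at 0 (size 1, align 1) → ends 1; pad 1 to align 2 for hp; hp at 2 (size 2, align 2) → ends 4; vy at 4 (size 4, align 4) → ends 8; x at 8 (size 4, align 4) → ends 12; total 12 bytes, alignment 4
start_time at 0 (size 8, align 8) → ends 8
rss at 8 (size 34, align 2) → ends 42
pad 6 to align 8 for lock
lock at 48 (size 8, align 8) → ends 56
gid at 56 (size 12, align 4) → ends 68
refcount at 68 (size 1, align 1) → ends 69
pad 3 to align 4 for uid
uid at 72 (size 4, align 4) → ends 76
state at 76 (size 4, align 4) → ends 80
pid at 80 (size 4, align 4) → ends 84
tail pad 4 to reach multiple of 8
total 88 bytes, alignment 8
— Msg2 —
start_time at 0 (size 8, align 8) → ends 8
lock at 8 (size 8, align 8) → ends 16
gid at 16 (size 12, align 4) → ends 28
uid at 28 (size 4, align 4) → ends 32
state at 32 (size 4, align 4) → ends 36
pid at 36 (size 4, align 4) → ends 40
rss at 40 (size 34, align 2) → ends 74
refcount at 74 (size 1, align 1) → ends 75
tail pad 5 to reach multiple of 8
total 80 bytes, alignment 8
88 − 80 = 8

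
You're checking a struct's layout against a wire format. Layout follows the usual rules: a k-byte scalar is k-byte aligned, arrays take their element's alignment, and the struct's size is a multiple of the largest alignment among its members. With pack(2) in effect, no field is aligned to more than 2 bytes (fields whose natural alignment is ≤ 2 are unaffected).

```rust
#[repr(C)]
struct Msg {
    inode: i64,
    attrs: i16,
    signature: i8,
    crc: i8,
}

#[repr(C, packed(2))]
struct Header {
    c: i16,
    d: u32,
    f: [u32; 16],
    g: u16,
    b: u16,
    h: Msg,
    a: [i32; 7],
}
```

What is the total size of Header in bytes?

118

Msg: 0..8  inode  (8B, 8-aligned); 8..10  attrs  (2B, 2-aligned); 10..11  signature  (1B, 1-aligned); 11..12  crc  (1B, 1-aligned); 12..16  -- tail padding (4B); sizeof = 16, alignof = 8
0..2  c  (2B, 2-aligned)
2..6  d  (4B, 2-aligned)
6..70  f  (64B, 2-aligned)
70..72  g  (2B, 2-aligned)
72..74  b  (2B, 2-aligned)
74..90  h  (16B, 2-aligned)
90..118  a  (28B, 2-aligned)
sizeof = 118, alignof = 2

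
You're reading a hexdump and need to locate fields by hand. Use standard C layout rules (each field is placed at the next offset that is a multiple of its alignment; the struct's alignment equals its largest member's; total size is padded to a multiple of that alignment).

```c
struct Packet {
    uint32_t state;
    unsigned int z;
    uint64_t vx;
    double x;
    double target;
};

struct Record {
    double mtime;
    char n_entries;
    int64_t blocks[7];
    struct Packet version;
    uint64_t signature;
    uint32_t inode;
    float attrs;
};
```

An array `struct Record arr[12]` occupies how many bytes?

Packet: state at 0 (size 4, align 4) → ends 4; z at 4 (size 4, align 4) → ends 8; vx at 8 (size 8, align 8) → ends 16; x at 16 (size 8, align 8) → ends 24; target at 24 (size 8, align 8) → ends 32; total 32 bytes, alignment 8
mtime at 0 (size 8, align 8) → ends 8
n_entries at 8 (size 1, align 1) → ends 9
pad 7 to align 8 for blocks
blocks at 16 (size 56, align 8) → ends 72
version at 72 (size 32, align 8) → ends 104
signature at 104 (size 8, align 8) → ends 112
inode at 112 (size 4, align 4) → ends 116
attrs at 116 (size 4, align 4) → ends 120
total 120 bytes, alignment 8
array of 12: 12 × 120 = 1440

1440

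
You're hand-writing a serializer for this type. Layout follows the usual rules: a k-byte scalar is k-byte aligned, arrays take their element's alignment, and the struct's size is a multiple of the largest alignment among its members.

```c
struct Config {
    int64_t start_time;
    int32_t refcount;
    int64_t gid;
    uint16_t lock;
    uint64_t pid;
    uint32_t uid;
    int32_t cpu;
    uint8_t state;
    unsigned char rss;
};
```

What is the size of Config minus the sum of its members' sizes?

@0: start_time [8B, align 8] → 8
@8: refcount [4B, align 4] → 12
+4 pad (align 8)
@16: gid [8B, align 8] → 24
@24: lock [2B, align 2] → 26
+6 pad (align 8)
@32: pid [8B, align 8] → 40
@40: uid [4B, align 4] → 44
@44: cpu [4B, align 4] → 48
@48: state [1B, align 1] → 49
@49: rss [1B, align 1] → 50
+6 tail pad (align 8)
size 56, align 8
data bytes 40, size 56 → padding 16

16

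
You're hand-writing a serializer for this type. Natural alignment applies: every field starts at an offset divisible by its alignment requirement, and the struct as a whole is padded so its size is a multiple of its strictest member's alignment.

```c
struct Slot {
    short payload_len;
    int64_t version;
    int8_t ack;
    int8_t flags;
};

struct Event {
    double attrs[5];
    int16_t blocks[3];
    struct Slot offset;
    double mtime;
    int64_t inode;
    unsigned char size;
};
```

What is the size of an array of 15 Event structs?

Slot: 0..2  payload_len  (2B, 2-aligned); 2..8  -- padding (6B); 8..16  version  (8B, 8-aligned); 16..17  ack  (1B, 1-aligned); 17..18  flags  (1B, 1-aligned); 18..24  -- tail padding (6B); sizeof = 24, alignof = 8
0..40  attrs  (40B, 8-aligned)
40..46  blocks  (6B, 2-aligned)
46..48  -- padding (2B)
48..72  offset  (24B, 8-aligned)
72..80  mtime  (8B, 8-aligned)
80..88  inode  (8B, 8-aligned)
88..89  size  (1B, 1-aligned)
89..96  -- tail padding (7B)
sizeof = 96, alignof = 8
array of 15: 15 × 96 = 1440

1440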